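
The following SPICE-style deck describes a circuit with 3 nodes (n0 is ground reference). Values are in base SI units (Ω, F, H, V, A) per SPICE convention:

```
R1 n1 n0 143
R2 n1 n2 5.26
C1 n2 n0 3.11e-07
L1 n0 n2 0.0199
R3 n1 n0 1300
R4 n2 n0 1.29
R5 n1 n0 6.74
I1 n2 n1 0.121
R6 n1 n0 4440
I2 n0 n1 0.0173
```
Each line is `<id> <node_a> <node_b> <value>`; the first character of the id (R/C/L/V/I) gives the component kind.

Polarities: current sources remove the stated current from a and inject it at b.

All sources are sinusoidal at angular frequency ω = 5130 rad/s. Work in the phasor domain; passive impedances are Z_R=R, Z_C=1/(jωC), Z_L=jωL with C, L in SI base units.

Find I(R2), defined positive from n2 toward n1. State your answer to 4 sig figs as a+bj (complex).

Element admittances at ω=5130 rad/s:
  Y(R1) = 0.006993+0.000j S between n1,n0
  Y(R2) = 0.1901+0.000j S between n1,n2
  Y(C1) = 0.000+0.001595j S between n2,n0
  Y(L1) = 0.000-0.009796j S between n0,n2
  Y(R3) = 0.0007692+0.000j S between n1,n0
  Y(R4) = 0.7752+0.000j S between n2,n0
  Y(R5) = 0.1484+0.000j S between n1,n0
  I1: injects 0.121 A into n1 (from n2)
  Y(R6) = 0.0002252+0.000j S between n1,n0
  I2: injects 0.0173 A into n1 (from n0)
Assemble and solve the 2×2 MNA system:
  V(n1)=0.3704-0.0002738j  V(n2)=-0.05239-0.0004990j

-0.08038-4.281e-05j A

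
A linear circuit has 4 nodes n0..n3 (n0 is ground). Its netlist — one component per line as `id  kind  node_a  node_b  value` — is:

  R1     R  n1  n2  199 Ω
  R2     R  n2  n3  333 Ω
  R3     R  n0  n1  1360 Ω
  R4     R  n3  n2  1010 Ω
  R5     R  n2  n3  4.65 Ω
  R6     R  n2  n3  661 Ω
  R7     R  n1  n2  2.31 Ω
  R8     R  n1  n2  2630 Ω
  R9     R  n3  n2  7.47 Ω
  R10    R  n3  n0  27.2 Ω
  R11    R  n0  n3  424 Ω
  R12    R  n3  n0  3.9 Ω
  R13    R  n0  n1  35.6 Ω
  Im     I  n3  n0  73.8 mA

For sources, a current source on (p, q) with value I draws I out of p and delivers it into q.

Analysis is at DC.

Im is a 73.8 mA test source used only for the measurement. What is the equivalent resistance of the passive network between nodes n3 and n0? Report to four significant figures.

Element admittances at DC:
  Y(R1) = 0.005025 S between n1,n2
  Y(R2) = 0.003003 S between n2,n3
  Y(R3) = 0.0007353 S between n0,n1
  Y(R4) = 0.0009901 S between n3,n2
  Y(R5) = 0.2151 S between n2,n3
  Y(R6) = 0.001513 S between n2,n3
  Y(R7) = 0.4329 S between n1,n2
  Y(R8) = 0.0003802 S between n1,n2
  Y(R9) = 0.1339 S between n3,n2
  Y(R10) = 0.03676 S between n3,n0
  Y(R11) = 0.002358 S between n0,n3
  Y(R12) = 0.2564 S between n3,n0
  Y(R13) = 0.02809 S between n0,n1
  Im: injects 0.0738 A into n0 (from n3)
Assemble and solve the 3×3 MNA system:
  V(n1)=-0.2006  V(n2)=-0.2138  V(n3)=-0.2301

R_eq = 3.119 Ω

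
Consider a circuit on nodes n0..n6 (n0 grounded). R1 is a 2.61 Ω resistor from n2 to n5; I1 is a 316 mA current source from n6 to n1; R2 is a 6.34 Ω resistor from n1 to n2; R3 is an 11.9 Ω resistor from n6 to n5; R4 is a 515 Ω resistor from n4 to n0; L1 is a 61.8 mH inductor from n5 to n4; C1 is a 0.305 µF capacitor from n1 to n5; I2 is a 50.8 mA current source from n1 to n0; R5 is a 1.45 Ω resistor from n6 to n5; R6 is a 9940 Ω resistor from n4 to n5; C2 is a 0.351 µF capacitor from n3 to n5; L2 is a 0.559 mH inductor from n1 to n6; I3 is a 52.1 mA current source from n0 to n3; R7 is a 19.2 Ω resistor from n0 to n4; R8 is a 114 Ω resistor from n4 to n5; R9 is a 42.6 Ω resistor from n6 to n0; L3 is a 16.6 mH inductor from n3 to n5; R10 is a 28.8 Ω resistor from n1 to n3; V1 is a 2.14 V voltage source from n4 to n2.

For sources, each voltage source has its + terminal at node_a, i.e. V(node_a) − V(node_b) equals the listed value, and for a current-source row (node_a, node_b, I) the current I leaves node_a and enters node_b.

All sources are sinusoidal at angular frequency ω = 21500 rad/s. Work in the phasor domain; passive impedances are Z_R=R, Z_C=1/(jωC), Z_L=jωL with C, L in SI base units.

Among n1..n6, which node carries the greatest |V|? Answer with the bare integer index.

6

MNA unknowns: 6 node voltages V₁..V_6 plus 1 source current (V1)
R1: Y=0.3831+0.000j on G[2,5]
I1: z[6]−=0.316, z[1]+=0.316
R2: Y=0.1577+0.000j on G[1,2]
R3: Y=0.08403+0.000j on G[6,5]
R4: Y=0.001942+0.000j on G[4,0]
L1: Y=0.000-0.0007526j on G[5,4]
C1: Y=0.000+0.006557j on G[1,5]
I2: z[1]−=0.0508, z[0]+=0.0508
R5: Y=0.6897+0.000j on G[6,5]
R6: Y=0.0001006+0.000j on G[4,5]
C2: Y=0.000+0.007547j on G[3,5]
L2: Y=0.000-0.08321j on G[1,6]
I3: z[0]−=0.0521, z[3]+=0.0521
R7: Y=0.05208+0.000j on G[0,4]
R8: Y=0.008772+0.000j on G[4,5]
R9: Y=0.02347+0.000j on G[6,0]
L3: Y=0.000-0.002802j on G[3,5]
R10: Y=0.03472+0.000j on G[1,3]
V1: row V4−V2=2.14, i_V1 at 4,2
solve → V1=0.05904+1.010j, V2=-1.298+0.1585j, V3=1.658+0.5540j, V4=0.8420+0.1585j, V5=-1.679-0.1671j, V6=-1.882-0.3648j
aux → i_V1=-0.06810-0.009555j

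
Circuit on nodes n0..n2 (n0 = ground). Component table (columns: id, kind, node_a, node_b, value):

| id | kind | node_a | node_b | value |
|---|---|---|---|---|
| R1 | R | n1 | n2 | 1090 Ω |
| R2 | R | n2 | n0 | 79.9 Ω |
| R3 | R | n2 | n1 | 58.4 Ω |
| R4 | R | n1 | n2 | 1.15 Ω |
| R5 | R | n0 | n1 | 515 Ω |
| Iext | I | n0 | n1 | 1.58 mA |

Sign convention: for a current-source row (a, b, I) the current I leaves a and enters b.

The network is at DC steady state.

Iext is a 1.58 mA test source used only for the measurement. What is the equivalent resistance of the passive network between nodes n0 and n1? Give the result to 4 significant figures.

R_eq = 70.01 Ω

Apply KCL at each of the 2 non-ground nodes and solve the resulting linear system.
Node n1: branches {R1, R3, R4, R5, Iext} → V_1 = 0.1106
Node n2: branches {R1, R2, R3, R4} → V_2 = 0.1091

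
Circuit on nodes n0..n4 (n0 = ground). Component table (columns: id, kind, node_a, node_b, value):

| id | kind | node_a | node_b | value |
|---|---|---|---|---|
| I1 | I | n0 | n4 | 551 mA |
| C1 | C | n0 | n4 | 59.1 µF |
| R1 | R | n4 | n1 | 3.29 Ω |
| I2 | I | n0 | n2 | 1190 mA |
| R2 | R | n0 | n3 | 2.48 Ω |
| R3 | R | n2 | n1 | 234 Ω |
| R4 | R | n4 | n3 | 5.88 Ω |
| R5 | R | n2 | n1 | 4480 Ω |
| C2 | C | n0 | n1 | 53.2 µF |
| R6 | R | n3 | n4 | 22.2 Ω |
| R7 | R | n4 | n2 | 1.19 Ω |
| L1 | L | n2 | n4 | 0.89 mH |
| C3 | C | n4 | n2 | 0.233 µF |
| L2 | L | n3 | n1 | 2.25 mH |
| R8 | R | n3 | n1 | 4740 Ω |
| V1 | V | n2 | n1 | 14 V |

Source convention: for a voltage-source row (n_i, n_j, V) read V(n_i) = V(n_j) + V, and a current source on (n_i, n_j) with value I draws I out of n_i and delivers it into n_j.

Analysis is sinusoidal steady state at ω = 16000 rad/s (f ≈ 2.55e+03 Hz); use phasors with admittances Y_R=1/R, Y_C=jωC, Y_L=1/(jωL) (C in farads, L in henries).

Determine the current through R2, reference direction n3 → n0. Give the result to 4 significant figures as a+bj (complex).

0.6178-0.2090j A

Apply KCL at each of the 4 non-ground nodes and solve the resulting linear system.
Node n1: branches {R1, R3, R5, C2, L2, R8, V1} → V_1 = -4.408+1.190j
Node n2: branches {I2, R3, R5, R7, L1, C3, V1} → V_2 = 9.592+1.190j
Node n3: branches {R2, R4, R6, L2, R8} → V_3 = 1.532-0.5184j
Node n4: branches {I1, C1, R1, R4, R6, R7, L1, C3} → V_4 = 4.189-2.259j
Source currents: i(V1)=-3.643-2.539j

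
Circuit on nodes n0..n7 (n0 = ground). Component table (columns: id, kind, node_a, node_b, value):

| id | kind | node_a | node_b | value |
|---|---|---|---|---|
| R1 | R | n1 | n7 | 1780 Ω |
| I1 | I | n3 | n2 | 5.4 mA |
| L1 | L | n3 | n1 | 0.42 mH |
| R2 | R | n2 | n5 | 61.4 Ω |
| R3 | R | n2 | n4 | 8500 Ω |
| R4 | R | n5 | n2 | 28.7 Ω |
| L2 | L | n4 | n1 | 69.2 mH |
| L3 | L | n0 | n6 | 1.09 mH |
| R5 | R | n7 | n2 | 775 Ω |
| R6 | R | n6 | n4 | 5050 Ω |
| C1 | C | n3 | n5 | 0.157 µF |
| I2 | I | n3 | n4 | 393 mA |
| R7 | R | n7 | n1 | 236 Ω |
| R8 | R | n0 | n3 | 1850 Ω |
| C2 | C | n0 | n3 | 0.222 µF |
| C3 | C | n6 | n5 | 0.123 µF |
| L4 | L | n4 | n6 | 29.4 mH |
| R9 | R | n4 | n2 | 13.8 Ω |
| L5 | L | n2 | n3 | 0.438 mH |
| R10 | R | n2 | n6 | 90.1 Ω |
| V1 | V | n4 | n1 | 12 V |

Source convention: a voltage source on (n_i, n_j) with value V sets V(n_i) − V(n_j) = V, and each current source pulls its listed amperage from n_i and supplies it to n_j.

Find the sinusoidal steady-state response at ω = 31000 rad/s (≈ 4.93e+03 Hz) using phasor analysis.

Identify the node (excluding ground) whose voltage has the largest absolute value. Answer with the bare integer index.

1

Apply KCL at each of the 7 non-ground nodes and solve the resulting linear system.
Node n1: branches {R1, L1, L2, R7, V1} → V_1 = -8.600-0.2074j
Node n2: branches {I1, R2, R3, R4, R5, R9, L5, R10} → V_2 = -0.9055+3.232j
Node n3: branches {I1, L1, C1, I2, R8, C2, L5} → V_3 = -5.237-1.345j
Node n4: branches {R3, L2, R6, I2, L4, R9, V1} → V_4 = 3.400-0.2074j
Node n5: branches {R2, R4, C1, C3} → V_5 = -0.3041+2.693j
Node n6: branches {L3, R6, C3, L4, R10} → V_6 = -1.242-0.2171j
Node n7: branches {R1, R5, R7} → V_7 = -6.969+0.5214j
Source currents: i(V1)=0.07954+0.2603j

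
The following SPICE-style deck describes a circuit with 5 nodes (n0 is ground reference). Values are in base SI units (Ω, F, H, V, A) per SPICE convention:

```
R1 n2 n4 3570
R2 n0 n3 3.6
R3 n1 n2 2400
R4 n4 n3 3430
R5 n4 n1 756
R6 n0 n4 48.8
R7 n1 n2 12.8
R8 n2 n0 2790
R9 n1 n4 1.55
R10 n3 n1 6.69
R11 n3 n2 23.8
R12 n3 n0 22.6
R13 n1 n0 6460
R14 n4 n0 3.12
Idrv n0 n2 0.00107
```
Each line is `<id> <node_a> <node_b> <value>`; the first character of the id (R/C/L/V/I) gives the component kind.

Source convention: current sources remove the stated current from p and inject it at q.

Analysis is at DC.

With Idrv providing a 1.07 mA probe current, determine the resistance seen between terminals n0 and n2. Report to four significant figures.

Element admittances at DC:
  Y(R1) = 0.0002801 S between n2,n4
  Y(R2) = 0.2778 S between n0,n3
  Y(R3) = 0.0004167 S between n1,n2
  Y(R4) = 0.0002915 S between n4,n3
  Y(R5) = 0.001323 S between n4,n1
  Y(R6) = 0.02049 S between n0,n4
  Y(R7) = 0.07812 S between n1,n2
  Y(R8) = 0.0003584 S between n2,n0
  Y(R9) = 0.6452 S between n1,n4
  Y(R10) = 0.1495 S between n3,n1
  Y(R11) = 0.04202 S between n3,n2
  Y(R12) = 0.04425 S between n3,n0
  Y(R13) = 0.0001548 S between n1,n0
  Y(R14) = 0.3205 S between n4,n0
  Idrv: injects 0.00107 A into n2 (from n0)
Assemble and solve the 4×4 MNA system:
  V(n1)=0.002447  V(n2)=0.01098  V(n3)=0.001610  V(n4)=0.001604

R_eq = 10.26 Ω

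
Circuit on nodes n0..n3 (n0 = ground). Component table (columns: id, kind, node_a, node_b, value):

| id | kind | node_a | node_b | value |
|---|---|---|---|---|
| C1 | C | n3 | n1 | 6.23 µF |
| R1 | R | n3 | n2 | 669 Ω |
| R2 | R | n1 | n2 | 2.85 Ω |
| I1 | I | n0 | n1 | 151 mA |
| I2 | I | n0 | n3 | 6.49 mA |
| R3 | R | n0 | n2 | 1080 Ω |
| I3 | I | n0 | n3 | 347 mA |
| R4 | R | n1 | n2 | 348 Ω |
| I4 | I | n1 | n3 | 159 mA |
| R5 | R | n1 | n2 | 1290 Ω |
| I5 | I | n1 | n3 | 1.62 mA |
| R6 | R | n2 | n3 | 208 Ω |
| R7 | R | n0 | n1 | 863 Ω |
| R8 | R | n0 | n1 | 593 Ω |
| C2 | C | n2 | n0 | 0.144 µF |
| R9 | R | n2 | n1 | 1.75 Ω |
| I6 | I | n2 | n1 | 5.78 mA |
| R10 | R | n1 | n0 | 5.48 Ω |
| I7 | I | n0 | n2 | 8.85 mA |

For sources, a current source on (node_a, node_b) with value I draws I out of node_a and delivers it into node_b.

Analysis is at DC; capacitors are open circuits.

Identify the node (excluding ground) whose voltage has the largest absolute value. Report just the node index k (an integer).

MNA unknowns: 3 node voltages V₁..V_3
C1: Y=0.000 on G[3,1]
R1: Y=0.001495 on G[3,2]
R2: Y=0.3509 on G[1,2]
I1: z[0]−=0.151, z[1]+=0.151
I2: z[0]−=0.00649, z[3]+=0.00649
R3: Y=0.0009259 on G[0,2]
I3: z[0]−=0.347, z[3]+=0.347
R4: Y=0.002874 on G[1,2]
I4: z[1]−=0.159, z[3]+=0.159
R5: Y=0.0007752 on G[1,2]
I5: z[1]−=0.00162, z[3]+=0.00162
R6: Y=0.004808 on G[2,3]
R7: Y=0.001159 on G[0,1]
R8: Y=0.001686 on G[0,1]
C2: Y=0.000 on G[2,0]
R9: Y=0.5714 on G[2,1]
I6: z[2]−=0.00578, z[1]+=0.00578
R10: Y=0.1825 on G[1,0]
I7: z[0]−=0.00885, z[2]+=0.00885
solve → V1=2.753, V2=3.309, V3=84.88

3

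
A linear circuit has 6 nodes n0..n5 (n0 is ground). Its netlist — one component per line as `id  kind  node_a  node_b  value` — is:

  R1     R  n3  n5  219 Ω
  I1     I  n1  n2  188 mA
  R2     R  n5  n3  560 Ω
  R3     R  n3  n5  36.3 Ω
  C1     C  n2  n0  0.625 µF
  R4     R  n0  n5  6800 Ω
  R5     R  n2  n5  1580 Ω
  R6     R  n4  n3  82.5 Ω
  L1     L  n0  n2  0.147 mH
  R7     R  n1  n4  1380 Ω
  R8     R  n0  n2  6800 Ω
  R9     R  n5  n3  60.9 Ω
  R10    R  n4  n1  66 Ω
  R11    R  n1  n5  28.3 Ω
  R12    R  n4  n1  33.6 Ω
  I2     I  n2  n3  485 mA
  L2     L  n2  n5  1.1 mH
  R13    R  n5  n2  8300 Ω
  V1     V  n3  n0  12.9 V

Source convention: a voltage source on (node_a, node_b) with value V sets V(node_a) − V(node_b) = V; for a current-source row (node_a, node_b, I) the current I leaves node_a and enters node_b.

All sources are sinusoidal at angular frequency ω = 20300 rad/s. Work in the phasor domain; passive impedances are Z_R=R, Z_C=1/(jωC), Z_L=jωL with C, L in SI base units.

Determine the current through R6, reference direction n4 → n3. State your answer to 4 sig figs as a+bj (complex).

Apply KCL at each of the 5 non-ground nodes and solve the resulting linear system.
Node n1: branches {I1, R7, R10, R11, R12} → V_1 = 3.773+3.489j
Node n2: branches {I1, C1, R5, L1, R8, I2, L2, R13} → V_2 = 0.7976-0.2564j
Node n3: branches {R1, R2, R3, R6, R9, I2, V1} → V_3 = 12.90+0.000j
Node n4: branches {R6, R7, R10, R12} → V_4 = 5.689+2.757j
Node n5: branches {R1, R2, R3, R4, R5, R9, R11, L2, R13} → V_5 = 6.620+4.434j
Source currents: i(V1)=0.08157+0.2566j

-0.08741+0.03341j A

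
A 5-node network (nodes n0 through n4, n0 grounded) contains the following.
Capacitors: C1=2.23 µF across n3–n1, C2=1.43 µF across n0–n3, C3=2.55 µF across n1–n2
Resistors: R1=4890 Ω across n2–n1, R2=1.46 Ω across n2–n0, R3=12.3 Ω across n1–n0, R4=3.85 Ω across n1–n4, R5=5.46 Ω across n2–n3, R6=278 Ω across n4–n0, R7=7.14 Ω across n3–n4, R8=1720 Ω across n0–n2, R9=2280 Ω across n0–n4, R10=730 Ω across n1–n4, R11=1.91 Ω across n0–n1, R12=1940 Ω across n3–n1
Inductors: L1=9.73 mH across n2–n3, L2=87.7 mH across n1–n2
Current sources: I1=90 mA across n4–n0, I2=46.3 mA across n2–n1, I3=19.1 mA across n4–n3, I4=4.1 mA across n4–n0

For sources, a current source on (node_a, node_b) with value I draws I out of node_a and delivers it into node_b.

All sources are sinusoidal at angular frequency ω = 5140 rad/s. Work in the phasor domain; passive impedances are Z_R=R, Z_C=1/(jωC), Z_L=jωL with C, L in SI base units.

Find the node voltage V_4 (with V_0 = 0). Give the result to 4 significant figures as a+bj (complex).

-0.3674+0.0007038j V

Element admittances at ω=5140 rad/s:
  Y(C1) = 0.000+0.01146j S between n3,n1
  Y(R1) = 0.0002045+0.000j S between n2,n1
  Y(L1) = 0.000-0.02000j S between n2,n3
  Y(L2) = 0.000-0.002218j S between n1,n2
  Y(R2) = 0.6849+0.000j S between n2,n0
  Y(R3) = 0.08130+0.000j S between n1,n0
  Y(R4) = 0.2597+0.000j S between n1,n4
  Y(R5) = 0.1832+0.000j S between n2,n3
  I1: injects 0.09 A into n0 (from n4)
  Y(R6) = 0.003597+0.000j S between n4,n0
  Y(R7) = 0.1401+0.000j S between n3,n4
  Y(R8) = 0.0005814+0.000j S between n0,n2
  Y(R9) = 0.0004386+0.000j S between n0,n4
  Y(C2) = 0.000+0.007350j S between n0,n3
  Y(R10) = 0.001370+0.000j S between n1,n4
  Y(C3) = 0.000+0.01311j S between n1,n2
  Y(R11) = 0.5236+0.000j S between n0,n1
  Y(R12) = 0.0005155+0.000j S between n3,n1
  I2: injects 0.0463 A into n1 (from n2)
  I3: injects 0.0191 A into n3 (from n4)
  I4: injects 0.0041 A into n0 (from n4)
Assemble and solve the 4×4 MNA system:
  V(n1)=-0.05751-0.001312j  V(n2)=-0.08431+0.002736j  V(n3)=-0.1476+0.004483j  V(n4)=-0.3674+0.0007038j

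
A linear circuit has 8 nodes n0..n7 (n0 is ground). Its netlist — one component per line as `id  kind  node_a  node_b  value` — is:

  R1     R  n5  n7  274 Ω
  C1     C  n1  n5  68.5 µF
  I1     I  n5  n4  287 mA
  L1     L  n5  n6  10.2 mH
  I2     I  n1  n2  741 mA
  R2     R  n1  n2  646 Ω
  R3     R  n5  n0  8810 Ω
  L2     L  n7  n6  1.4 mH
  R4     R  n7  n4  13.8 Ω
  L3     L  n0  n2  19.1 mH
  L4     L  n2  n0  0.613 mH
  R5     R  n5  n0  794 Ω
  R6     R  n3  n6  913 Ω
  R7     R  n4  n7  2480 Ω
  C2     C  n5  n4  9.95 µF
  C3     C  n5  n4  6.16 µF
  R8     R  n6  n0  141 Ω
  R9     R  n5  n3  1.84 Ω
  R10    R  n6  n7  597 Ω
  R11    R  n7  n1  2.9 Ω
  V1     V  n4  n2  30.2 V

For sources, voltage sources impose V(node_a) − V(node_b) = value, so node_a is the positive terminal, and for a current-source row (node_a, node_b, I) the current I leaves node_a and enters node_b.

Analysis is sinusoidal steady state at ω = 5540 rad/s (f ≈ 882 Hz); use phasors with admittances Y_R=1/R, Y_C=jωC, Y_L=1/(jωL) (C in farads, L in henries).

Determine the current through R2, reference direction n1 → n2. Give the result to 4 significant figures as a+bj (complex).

MNA unknowns: 7 node voltages V₁..V_7 plus 1 source current (V1)
R1: Y=0.003650+0.000j on G[5,7]
C1: Y=0.000+0.3795j on G[1,5]
I1: z[5]−=0.287, z[4]+=0.287
L1: Y=0.000-0.01770j on G[5,6]
I2: z[1]−=0.741, z[2]+=0.741
R2: Y=0.001548+0.000j on G[1,2]
R3: Y=0.0001135+0.000j on G[5,0]
L2: Y=0.000-0.1289j on G[7,6]
R4: Y=0.07246+0.000j on G[7,4]
L3: Y=0.000-0.009451j on G[0,2]
L4: Y=0.000-0.2945j on G[2,0]
R5: Y=0.001259+0.000j on G[5,0]
R6: Y=0.001095+0.000j on G[3,6]
R7: Y=0.0004032+0.000j on G[4,7]
C2: Y=0.000+0.05512j on G[5,4]
C3: Y=0.000+0.03413j on G[5,4]
R8: Y=0.007092+0.000j on G[6,0]
R9: Y=0.5435+0.000j on G[5,3]
R10: Y=0.001675+0.000j on G[6,7]
R11: Y=0.3448+0.000j on G[7,1]
V1: row V4−V2=30.2, i_V1 at 4,2
solve → V1=21.95+8.525j, V2=0.1689-0.6524j, V3=23.52+7.525j, V4=30.37-0.6524j, V5=23.52+7.529j, V6=23.40+5.781j, V7=23.10+6.832j
aux → i_V1=-0.9730-0.06554j

0.03371+0.01421j A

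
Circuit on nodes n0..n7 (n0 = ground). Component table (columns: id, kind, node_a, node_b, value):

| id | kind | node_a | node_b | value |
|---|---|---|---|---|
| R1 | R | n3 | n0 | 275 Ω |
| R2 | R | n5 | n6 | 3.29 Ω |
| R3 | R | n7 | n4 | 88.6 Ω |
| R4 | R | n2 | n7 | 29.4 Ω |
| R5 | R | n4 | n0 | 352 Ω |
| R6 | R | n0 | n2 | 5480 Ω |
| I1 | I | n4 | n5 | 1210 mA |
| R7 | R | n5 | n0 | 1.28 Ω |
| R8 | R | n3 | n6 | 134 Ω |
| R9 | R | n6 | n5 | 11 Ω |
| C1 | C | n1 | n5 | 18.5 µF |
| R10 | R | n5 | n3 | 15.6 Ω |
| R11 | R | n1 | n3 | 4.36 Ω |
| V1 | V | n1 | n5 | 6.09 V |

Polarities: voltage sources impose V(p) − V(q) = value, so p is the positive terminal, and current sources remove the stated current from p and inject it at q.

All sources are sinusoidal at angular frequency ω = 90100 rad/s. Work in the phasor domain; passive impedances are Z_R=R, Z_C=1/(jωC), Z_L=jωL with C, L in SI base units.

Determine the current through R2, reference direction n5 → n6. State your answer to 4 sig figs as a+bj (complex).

Apply KCL at each of the 7 non-ground nodes and solve the resulting linear system.
Node n1: branches {C1, R11, V1} → V_1 = 7.610+0.000j
Node n2: branches {R4, R6} → V_2 = -392.3+0.000j
Node n3: branches {R1, R8, R10, R11} → V_3 = 6.091+0.000j
Node n4: branches {R3, R5, I1} → V_4 = -400.7+0.000j
Node n5: branches {R2, I1, R7, R9, C1, R10, V1} → V_5 = 1.520+0.000j
Node n6: branches {R2, R8, R9} → V_6 = 1.605+0.000j
Node n7: branches {R3, R4} → V_7 = -394.4+0.000j
Source currents: i(V1)=-0.3486-10.15j

-0.02577+0.000j A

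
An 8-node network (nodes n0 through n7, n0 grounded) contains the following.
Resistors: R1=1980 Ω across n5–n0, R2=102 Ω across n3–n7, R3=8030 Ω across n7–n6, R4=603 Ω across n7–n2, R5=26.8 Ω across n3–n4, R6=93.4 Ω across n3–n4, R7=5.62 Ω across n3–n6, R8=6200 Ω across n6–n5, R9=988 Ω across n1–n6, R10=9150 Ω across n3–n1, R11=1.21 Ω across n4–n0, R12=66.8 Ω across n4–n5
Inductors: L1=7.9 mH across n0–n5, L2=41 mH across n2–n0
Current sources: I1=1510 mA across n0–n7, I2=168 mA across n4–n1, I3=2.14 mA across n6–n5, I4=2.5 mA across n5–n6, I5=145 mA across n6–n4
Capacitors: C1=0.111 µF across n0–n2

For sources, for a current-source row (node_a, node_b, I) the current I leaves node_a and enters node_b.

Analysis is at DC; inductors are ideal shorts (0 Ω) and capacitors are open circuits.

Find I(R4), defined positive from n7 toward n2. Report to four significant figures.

Apply KCL at each of the 7 non-ground nodes and solve the resulting linear system.
Node n1: branches {I2, R9, R10} → V_1 = 177.9
Node n2: branches {L2, R4, C1} → V_2 = 0.000
Node n3: branches {R2, R5, R6, R7, R10} → V_3 = 27.99
Node n4: branches {R5, R6, I2, R11, R12, I5} → V_4 = 1.486
Node n5: branches {R1, L1, R8, I3, I4, R12} → V_5 = 0.000
Node n6: branches {R3, R7, R8, R9, I3, I4, I5} → V_6 = 28.10
Node n7: branches {R2, R3, R4, I1} → V_7 = 154.3
Source currents: i(L1)=-0.02641, i(L2)=0.2559

0.2559 A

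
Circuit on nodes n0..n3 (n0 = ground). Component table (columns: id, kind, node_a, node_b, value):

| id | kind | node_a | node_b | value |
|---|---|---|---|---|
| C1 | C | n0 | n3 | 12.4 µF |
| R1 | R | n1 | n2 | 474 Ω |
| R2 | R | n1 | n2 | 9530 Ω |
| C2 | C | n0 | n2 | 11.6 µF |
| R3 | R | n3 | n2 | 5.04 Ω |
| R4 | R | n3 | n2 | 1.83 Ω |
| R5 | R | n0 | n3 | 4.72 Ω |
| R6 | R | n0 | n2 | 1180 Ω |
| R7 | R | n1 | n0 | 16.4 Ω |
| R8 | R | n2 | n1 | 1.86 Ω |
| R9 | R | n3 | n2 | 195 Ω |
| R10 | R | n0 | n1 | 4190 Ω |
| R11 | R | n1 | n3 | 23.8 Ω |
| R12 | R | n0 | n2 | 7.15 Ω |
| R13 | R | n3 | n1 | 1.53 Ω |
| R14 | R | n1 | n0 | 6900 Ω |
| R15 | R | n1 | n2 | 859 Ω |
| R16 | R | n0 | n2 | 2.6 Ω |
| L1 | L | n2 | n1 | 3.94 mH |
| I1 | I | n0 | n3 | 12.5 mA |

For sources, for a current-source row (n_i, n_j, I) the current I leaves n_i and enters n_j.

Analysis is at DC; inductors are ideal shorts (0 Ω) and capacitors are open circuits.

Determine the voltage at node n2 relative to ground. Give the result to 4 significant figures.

Element admittances at DC:
  Y(C1) = 0.000 S between n0,n3
  Y(R1) = 0.002110 S between n1,n2
  Y(R2) = 0.0001049 S between n1,n2
  Y(C2) = 0.000 S between n0,n2
  Y(R3) = 0.1984 S between n3,n2
  Y(R4) = 0.5464 S between n3,n2
  Y(R5) = 0.2119 S between n0,n3
  Y(R6) = 0.0008475 S between n0,n2
  Y(R7) = 0.06098 S between n1,n0
  Y(R8) = 0.5376 S between n2,n1
  Y(R9) = 0.005128 S between n3,n2
  Y(R10) = 0.0002387 S between n0,n1
  Y(R11) = 0.04202 S between n1,n3
  Y(R12) = 0.1399 S between n0,n2
  Y(R13) = 0.6536 S between n3,n1
  Y(R14) = 0.0001449 S between n1,n0
  Y(R15) = 0.001164 S between n1,n2
  Y(R16) = 0.3846 S between n0,n2
  L1: short n2↔n1 (DC inductor)
  I1: injects 0.0125 A into n3 (from n0)
Assemble and solve the 4×4 MNA system:
  V(n1)=0.01413  V(n2)=0.01413  V(n3)=0.01987
  i(L1)=-0.003122

0.01413 V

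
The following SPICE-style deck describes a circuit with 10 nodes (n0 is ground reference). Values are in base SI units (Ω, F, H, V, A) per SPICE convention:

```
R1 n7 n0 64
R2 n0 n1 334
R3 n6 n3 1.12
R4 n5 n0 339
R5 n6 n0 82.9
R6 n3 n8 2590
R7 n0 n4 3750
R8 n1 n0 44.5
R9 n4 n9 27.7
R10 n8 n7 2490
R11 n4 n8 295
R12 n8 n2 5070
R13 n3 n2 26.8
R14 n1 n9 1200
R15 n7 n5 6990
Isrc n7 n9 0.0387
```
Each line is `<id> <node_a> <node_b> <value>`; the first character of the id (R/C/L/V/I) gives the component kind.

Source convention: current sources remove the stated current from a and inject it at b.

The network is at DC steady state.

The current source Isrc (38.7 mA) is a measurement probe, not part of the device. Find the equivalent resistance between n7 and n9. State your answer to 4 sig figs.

MNA unknowns: 9 node voltages V₁..V_9
R1: Y=0.01562 on G[7,0]
R2: Y=0.002994 on G[0,1]
R3: Y=0.8929 on G[6,3]
R4: Y=0.002950 on G[5,0]
R5: Y=0.01206 on G[6,0]
R6: Y=0.0003861 on G[3,8]
R7: Y=0.0002667 on G[0,4]
R8: Y=0.02247 on G[1,0]
R9: Y=0.03610 on G[4,9]
R10: Y=0.0004016 on G[8,7]
R11: Y=0.003390 on G[4,8]
R12: Y=0.0001972 on G[8,2]
R13: Y=0.03731 on G[3,2]
R14: Y=0.0008333 on G[1,9]
R15: Y=0.0001431 on G[7,5]
Isrc: z[7]−=0.0387, z[9]+=0.0387
solve → V1=0.6735, V2=0.8227, V3=0.7428, V4=20.66, V5=-0.09245, V6=0.7329, V7=-1.999, V8=15.93, V9=21.25

R_eq = 600.9 Ω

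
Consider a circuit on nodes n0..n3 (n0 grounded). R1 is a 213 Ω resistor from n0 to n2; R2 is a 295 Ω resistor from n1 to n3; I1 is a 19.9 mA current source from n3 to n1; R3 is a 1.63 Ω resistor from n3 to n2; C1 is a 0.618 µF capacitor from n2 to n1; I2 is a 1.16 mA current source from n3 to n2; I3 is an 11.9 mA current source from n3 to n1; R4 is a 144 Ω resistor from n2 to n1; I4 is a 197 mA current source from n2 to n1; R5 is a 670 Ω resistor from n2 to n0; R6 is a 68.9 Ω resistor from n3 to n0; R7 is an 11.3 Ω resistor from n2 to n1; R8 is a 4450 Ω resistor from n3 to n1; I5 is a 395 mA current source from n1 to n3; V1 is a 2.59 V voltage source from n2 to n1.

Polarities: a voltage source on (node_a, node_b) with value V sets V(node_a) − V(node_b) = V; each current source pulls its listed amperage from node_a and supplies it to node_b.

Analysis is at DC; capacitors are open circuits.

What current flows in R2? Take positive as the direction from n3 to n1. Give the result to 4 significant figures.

0.01070 A

Element admittances at DC:
  Y(R1) = 0.004695 S between n0,n2
  Y(R2) = 0.003390 S between n1,n3
  I1: injects 0.0199 A into n1 (from n3)
  Y(R3) = 0.6135 S between n3,n2
  Y(C1) = 0.000 S between n2,n1
  I2: injects 0.00116 A into n2 (from n3)
  I3: injects 0.0119 A into n1 (from n3)
  Y(R4) = 0.006944 S between n2,n1
  I4: injects 0.197 A into n1 (from n2)
  Y(R5) = 0.001493 S between n2,n0
  Y(R6) = 0.01451 S between n3,n0
  Y(R7) = 0.08850 S between n2,n1
  Y(R8) = 0.0002247 S between n3,n1
  I5: injects 0.395 A into n3 (from n1)
  V1: constraint V(n2)−V(n1) = 2.59
Assemble and solve the 4×4 MNA system:
  V(n1)=-2.988  V(n2)=-0.3979  V(n3)=0.1696
  i(V1)=-0.09240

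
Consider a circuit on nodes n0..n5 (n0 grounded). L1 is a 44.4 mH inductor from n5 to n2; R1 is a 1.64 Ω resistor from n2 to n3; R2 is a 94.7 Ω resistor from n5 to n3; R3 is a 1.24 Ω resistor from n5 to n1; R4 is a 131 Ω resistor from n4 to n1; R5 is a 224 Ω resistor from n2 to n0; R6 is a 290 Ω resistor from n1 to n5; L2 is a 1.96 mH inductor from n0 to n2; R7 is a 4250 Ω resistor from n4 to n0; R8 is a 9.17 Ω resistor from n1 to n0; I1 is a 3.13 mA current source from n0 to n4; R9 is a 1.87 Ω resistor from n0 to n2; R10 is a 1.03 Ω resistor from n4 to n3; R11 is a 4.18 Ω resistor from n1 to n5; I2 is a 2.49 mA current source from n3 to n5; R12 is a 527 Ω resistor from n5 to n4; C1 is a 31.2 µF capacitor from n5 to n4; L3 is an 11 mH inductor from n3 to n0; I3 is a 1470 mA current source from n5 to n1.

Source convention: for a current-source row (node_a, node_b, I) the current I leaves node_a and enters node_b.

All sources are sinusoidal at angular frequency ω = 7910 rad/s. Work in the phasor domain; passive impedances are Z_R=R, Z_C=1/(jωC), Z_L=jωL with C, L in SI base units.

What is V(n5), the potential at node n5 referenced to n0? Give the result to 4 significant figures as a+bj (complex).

Apply KCL at each of the 5 non-ground nodes and solve the resulting linear system.
Node n1: branches {R3, R4, R6, R8, R11, I3} → V_1 = 0.8108+0.2130j
Node n2: branches {L1, R1, R5, L2, R9} → V_2 = -0.1476-0.06678j
Node n3: branches {R1, R2, R10, I2, L3} → V_3 = -0.2867-0.1119j
Node n4: branches {R4, R7, I1, R10, R12, C1} → V_4 = -0.3705-0.1406j
Node n5: branches {L1, R2, R3, R6, R11, I2, R12, C1, I3} → V_5 = -0.4974+0.2377j

-0.4974+0.2377j V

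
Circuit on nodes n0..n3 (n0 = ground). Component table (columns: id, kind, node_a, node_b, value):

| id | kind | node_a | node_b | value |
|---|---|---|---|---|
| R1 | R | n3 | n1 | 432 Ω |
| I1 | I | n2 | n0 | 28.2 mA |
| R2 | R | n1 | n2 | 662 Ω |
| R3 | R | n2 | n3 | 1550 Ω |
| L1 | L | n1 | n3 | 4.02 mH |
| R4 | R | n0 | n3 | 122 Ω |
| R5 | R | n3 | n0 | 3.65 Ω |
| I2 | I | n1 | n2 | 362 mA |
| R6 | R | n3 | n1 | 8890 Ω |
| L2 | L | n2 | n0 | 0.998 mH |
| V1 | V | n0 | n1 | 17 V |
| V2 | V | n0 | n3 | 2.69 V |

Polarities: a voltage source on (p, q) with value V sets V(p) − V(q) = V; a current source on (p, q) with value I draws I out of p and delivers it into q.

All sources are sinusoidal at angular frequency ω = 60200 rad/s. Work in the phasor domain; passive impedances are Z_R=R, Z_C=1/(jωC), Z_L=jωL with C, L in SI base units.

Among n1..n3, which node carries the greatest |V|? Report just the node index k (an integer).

Element admittances at ω=60200 rad/s:
  Y(R1) = 0.002315+0.000j S between n3,n1
  I1: injects 0.0282 A into n0 (from n2)
  Y(R2) = 0.001511+0.000j S between n1,n2
  Y(R3) = 0.0006452+0.000j S between n2,n3
  Y(L1) = 0.000-0.004132j S between n1,n3
  Y(R4) = 0.008197+0.000j S between n0,n3
  Y(R5) = 0.2740+0.000j S between n3,n0
  I2: injects 0.362 A into n2 (from n1)
  Y(R6) = 0.0001125+0.000j S between n3,n1
  Y(L2) = 0.000-0.01664j S between n2,n0
  V1: constraint V(n0)−V(n1) = 17
  V2: constraint V(n0)−V(n3) = 2.69
Assemble and solve the 5×5 MNA system:
  V(n1)=-17.00+0.000j  V(n2)=2.345+18.10j  V(n3)=-2.690+0.000j
  i(V1)=0.2980+0.03178j  i(V2)=-0.7275-0.07081j

2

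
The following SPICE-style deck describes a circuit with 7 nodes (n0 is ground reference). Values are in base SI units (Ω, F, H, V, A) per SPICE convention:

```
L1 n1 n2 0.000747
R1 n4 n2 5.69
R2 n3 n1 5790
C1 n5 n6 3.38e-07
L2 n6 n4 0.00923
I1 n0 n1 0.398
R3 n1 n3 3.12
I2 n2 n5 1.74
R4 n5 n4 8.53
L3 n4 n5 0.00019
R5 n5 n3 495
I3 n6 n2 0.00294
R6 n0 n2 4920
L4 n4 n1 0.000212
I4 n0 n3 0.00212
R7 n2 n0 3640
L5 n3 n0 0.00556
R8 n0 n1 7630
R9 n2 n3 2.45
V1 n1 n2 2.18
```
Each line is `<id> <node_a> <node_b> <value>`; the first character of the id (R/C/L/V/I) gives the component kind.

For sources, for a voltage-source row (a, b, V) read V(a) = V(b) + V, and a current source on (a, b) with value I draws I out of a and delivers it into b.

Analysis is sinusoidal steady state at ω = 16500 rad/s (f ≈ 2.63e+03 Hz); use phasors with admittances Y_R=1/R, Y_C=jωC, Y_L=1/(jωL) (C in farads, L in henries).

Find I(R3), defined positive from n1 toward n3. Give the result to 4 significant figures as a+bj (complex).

0.5603-0.01740j A

MNA unknowns: 6 node voltages V₁..V_6 plus 1 source current (V1)
L1: Y=0.000-0.08113j on G[1,2]
R1: Y=0.1757+0.000j on G[4,2]
R2: Y=0.0001727+0.000j on G[3,1]
C1: Y=0.000+0.005577j on G[5,6]
L2: Y=0.000-0.006566j on G[6,4]
I1: z[0]−=0.398, z[1]+=0.398
R3: Y=0.3205+0.000j on G[1,3]
I2: z[2]−=1.74, z[5]+=1.74
R4: Y=0.1172+0.000j on G[5,4]
L3: Y=0.000-0.3190j on G[4,5]
R5: Y=0.002020+0.000j on G[5,3]
I3: z[6]−=0.00294, z[2]+=0.00294
R6: Y=0.0002033+0.000j on G[0,2]
L4: Y=0.000-0.2859j on G[4,1]
I4: z[0]−=0.00212, z[3]+=0.00212
R7: Y=0.0002747+0.000j on G[2,0]
L5: Y=0.000-0.01090j on G[3,0]
R8: Y=0.0001311+0.000j on G[0,1]
R9: Y=0.4082+0.000j on G[2,3]
V1: row V1−V2=2.18, i_V1 at 1,2
solve → V1=3.790+36.54j, V2=1.610+36.54j, V3=2.041+36.59j, V4=5.927+39.92j, V5=8.173+45.17j, V6=-6.731+7.331j
aux → i_V1=0.8028-0.4216j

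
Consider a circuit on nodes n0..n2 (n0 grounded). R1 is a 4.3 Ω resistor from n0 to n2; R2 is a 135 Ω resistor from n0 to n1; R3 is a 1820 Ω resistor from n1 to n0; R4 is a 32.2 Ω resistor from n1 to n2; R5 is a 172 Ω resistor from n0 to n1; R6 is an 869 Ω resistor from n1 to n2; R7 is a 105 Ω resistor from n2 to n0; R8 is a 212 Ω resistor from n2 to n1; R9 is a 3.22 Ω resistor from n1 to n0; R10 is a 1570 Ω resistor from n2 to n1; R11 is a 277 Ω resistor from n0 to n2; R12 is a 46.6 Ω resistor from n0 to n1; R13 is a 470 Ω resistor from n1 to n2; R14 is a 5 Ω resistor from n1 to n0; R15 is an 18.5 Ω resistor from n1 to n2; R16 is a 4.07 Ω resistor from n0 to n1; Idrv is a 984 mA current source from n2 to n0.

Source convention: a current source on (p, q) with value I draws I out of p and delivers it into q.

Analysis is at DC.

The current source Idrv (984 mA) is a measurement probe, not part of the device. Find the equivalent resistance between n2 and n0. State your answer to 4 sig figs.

Element admittances at DC:
  Y(R1) = 0.2326 S between n0,n2
  Y(R2) = 0.007407 S between n0,n1
  Y(R3) = 0.0005495 S between n1,n0
  Y(R4) = 0.03106 S between n1,n2
  Y(R5) = 0.005814 S between n0,n1
  Y(R6) = 0.001151 S between n1,n2
  Y(R7) = 0.009524 S between n2,n0
  Y(R8) = 0.004717 S between n2,n1
  Y(R9) = 0.3106 S between n1,n0
  Y(R10) = 0.0006369 S between n2,n1
  Y(R11) = 0.003610 S between n0,n2
  Y(R12) = 0.02146 S between n0,n1
  Y(R13) = 0.002128 S between n1,n2
  Y(R14) = 0.2000 S between n1,n0
  Y(R15) = 0.05405 S between n1,n2
  Y(R16) = 0.2457 S between n0,n1
  Idrv: injects 0.984 A into n0 (from n2)
Assemble and solve the 2×2 MNA system:
  V(n1)=-0.3162  V(n2)=-2.986

R_eq = 3.035 Ω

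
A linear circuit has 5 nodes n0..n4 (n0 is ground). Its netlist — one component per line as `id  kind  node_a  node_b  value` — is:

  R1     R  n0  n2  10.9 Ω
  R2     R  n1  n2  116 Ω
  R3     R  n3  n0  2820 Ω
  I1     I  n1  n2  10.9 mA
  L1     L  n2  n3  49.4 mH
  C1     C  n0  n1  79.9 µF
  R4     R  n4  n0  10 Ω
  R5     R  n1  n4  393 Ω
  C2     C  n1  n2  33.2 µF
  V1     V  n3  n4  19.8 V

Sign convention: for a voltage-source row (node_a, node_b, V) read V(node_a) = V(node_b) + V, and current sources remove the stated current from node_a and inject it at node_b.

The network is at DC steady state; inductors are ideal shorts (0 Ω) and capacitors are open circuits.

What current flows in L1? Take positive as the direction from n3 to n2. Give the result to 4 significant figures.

0.9820 A

MNA unknowns: 4 node voltages V₁..V_4 plus 2 source currents (L1, V1)
R1: Y=0.09174 on G[0,2]
R2: Y=0.008621 on G[1,2]
R3: Y=0.0003546 on G[3,0]
I1: z[1]−=0.0109, z[2]+=0.0109
L1: row V2−V3=0, i_L1 at 2,3
C1: Y=0.000 on G[0,1]
R4: Y=0.1000 on G[4,0]
R5: Y=0.002545 on G[1,4]
C2: Y=0.000 on G[1,2]
V1: row V3−V4=19.8, i_V1 at 3,4
solve → V1=4.819, V2=10.31, V3=10.31, V4=-9.493
aux → i_L1=-0.9820, i_V1=-0.9857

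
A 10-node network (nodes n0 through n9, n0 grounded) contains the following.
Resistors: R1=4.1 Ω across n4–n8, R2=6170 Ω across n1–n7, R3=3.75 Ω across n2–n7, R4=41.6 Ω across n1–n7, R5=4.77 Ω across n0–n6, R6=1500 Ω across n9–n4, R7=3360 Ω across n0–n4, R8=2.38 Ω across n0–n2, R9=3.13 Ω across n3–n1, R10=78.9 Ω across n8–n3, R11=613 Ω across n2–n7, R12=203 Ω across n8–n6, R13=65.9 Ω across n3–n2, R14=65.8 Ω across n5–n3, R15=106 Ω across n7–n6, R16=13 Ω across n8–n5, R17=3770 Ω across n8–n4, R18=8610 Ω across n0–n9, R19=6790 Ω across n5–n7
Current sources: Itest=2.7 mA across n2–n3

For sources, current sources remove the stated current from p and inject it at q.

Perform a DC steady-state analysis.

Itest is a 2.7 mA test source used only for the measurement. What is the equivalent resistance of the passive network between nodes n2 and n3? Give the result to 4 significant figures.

R_eq = 24.80 Ω

Element admittances at DC:
  Y(R1) = 0.2439 S between n4,n8
  Y(R2) = 0.0001621 S between n1,n7
  Y(R3) = 0.2667 S between n2,n7
  Y(R4) = 0.02404 S between n1,n7
  Y(R5) = 0.2096 S between n0,n6
  Y(R6) = 0.0006667 S between n9,n4
  Y(R7) = 0.0002976 S between n0,n4
  Y(R8) = 0.4202 S between n0,n2
  Y(R9) = 0.3195 S between n3,n1
  Y(R10) = 0.01267 S between n8,n3
  Y(R11) = 0.001631 S between n2,n7
  Y(R12) = 0.004926 S between n8,n6
  Y(R13) = 0.01517 S between n3,n2
  Y(R14) = 0.01520 S between n5,n3
  Y(R15) = 0.009434 S between n7,n6
  Y(R16) = 0.07692 S between n8,n5
  Y(R17) = 0.0002653 S between n8,n4
  Y(R18) = 0.0001161 S between n0,n9
  Y(R19) = 0.0001473 S between n5,n7
  Itest: injects 0.0027 A into n3 (from n2)
Assemble and solve the 9×9 MNA system:
  V(n1)=0.06187  V(n2)=-0.0007441  V(n3)=0.06622  V(n4)=0.05466  V(n5)=0.05656  V(n6)=0.001388  V(n7)=0.004366  V(n8)=0.05475  V(n9)=0.04655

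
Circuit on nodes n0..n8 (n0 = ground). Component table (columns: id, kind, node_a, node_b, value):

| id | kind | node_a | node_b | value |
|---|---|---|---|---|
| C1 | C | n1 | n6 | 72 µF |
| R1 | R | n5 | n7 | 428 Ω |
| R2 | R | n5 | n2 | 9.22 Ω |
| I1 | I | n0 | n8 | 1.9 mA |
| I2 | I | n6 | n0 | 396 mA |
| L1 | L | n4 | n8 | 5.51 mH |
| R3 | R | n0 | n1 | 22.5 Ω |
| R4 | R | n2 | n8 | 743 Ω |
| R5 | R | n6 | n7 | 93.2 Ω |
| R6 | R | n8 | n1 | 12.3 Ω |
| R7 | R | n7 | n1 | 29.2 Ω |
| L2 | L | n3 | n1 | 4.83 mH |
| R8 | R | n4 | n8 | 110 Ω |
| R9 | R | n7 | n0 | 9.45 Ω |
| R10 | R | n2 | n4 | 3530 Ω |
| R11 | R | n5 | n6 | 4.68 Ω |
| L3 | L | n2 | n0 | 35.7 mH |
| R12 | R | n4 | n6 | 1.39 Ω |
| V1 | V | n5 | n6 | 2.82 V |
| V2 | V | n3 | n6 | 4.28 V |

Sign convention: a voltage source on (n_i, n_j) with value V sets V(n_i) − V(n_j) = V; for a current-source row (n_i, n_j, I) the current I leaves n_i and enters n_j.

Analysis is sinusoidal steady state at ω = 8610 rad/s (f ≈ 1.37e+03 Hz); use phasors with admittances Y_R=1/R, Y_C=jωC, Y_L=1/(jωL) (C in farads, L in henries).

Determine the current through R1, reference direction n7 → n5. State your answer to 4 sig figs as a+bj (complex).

0.001612-0.001060j A

Element admittances at ω=8610 rad/s:
  Y(C1) = 0.000+0.6199j S between n1,n6
  Y(R1) = 0.002336+0.000j S between n5,n7
  Y(R2) = 0.1085+0.000j S between n5,n2
  I1: injects 0.0019 A into n8 (from n0)
  I2: injects 0.396 A into n0 (from n6)
  Y(L1) = 0.000-0.02108j S between n4,n8
  Y(R3) = 0.04444+0.000j S between n0,n1
  Y(R4) = 0.001346+0.000j S between n2,n8
  Y(R5) = 0.01073+0.000j S between n6,n7
  Y(R6) = 0.08130+0.000j S between n8,n1
  Y(R7) = 0.03425+0.000j S between n7,n1
  Y(L2) = 0.000-0.02405j S between n3,n1
  Y(R8) = 0.009091+0.000j S between n4,n8
  Y(R9) = 0.1058+0.000j S between n7,n0
  Y(R10) = 0.0002833+0.000j S between n2,n4
  Y(R11) = 0.2137+0.000j S between n5,n6
  Y(L3) = 0.000-0.003253j S between n2,n0
  Y(R12) = 0.7194+0.000j S between n4,n6
  V1: constraint V(n5)−V(n6) = 2.82
  V2: constraint V(n3)−V(n6) = 4.28
Assemble and solve the 10×10 MNA system:
  V(n1)=-5.200-0.1698j  V(n2)=-2.294+0.3803j  V(n3)=-0.7817+0.4547j  V(n4)=-5.075+0.4458j  V(n5)=-2.242+0.4547j  V(n6)=-5.062+0.4547j  V(n7)=-1.552+0.0008093j  V(n8)=-5.003-0.08411j
  i(V1)=-0.6066-0.009130j  i(V2)=-0.01502+0.1063j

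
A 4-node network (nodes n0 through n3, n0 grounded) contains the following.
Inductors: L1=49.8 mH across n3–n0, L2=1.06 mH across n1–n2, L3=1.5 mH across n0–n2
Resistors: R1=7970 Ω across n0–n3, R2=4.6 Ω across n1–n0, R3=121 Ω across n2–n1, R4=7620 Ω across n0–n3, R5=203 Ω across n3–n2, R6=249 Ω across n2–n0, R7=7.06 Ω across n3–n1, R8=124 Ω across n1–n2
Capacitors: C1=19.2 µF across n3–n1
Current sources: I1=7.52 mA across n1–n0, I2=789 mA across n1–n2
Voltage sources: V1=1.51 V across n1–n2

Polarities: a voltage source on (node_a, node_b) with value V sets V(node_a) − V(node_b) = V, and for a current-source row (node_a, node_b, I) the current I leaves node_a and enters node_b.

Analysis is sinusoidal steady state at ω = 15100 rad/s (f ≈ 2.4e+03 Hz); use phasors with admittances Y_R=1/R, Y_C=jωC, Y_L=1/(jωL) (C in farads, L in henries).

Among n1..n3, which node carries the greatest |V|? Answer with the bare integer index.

Apply KCL at each of the 3 non-ground nodes and solve the resulting linear system.
Node n1: branches {C1, R2, I1, I2, R3, L2, R7, R8, V1} → V_1 = 0.05283-0.2900j
Node n2: branches {I2, R3, R5, R6, L2, L3, R8, V1} → V_2 = -1.457-0.2900j
Node n3: branches {L1, R1, C1, R4, R5, R7} → V_3 = 0.04333-0.2703j
Source currents: i(V1)=-0.8397+0.1574j

2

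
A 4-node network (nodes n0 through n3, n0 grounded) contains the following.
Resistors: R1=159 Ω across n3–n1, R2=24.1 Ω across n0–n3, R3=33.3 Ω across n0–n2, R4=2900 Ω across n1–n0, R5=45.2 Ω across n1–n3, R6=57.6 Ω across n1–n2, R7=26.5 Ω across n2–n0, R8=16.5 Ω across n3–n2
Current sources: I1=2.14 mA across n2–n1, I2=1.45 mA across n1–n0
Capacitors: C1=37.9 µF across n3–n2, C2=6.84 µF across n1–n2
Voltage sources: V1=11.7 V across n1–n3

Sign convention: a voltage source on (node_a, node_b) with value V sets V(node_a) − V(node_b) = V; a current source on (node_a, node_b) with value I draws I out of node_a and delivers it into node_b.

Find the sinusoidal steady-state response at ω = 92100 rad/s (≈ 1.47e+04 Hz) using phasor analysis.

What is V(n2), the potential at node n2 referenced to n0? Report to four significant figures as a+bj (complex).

0.6328-0.001726j V

MNA unknowns: 3 node voltages V₁..V_3 plus 1 source current (V1)
R1: Y=0.006289+0.000j on G[3,1]
R2: Y=0.04149+0.000j on G[0,3]
I1: z[2]−=0.00214, z[1]+=0.00214
C1: Y=0.000+3.491j on G[3,2]
R3: Y=0.03003+0.000j on G[0,2]
C2: Y=0.000+0.6300j on G[1,2]
R4: Y=0.0003448+0.000j on G[1,0]
I2: z[1]−=0.00145, z[0]+=0.00145
R5: Y=0.02212+0.000j on G[1,3]
R6: Y=0.01736+0.000j on G[1,2]
R7: Y=0.03774+0.000j on G[2,0]
R8: Y=0.06061+0.000j on G[3,2]
V1: row V1−V3=11.7, i_V1 at 1,3
solve → V1=10.54+0.002795j, V2=0.6328-0.001726j, V3=-1.156+0.002795j
aux → i_V1=-0.5046-6.244j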